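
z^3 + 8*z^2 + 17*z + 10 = (z + 1)*(z + 2)*(z + 5)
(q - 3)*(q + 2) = q^2 - q - 6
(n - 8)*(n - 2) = n^2 - 10*n + 16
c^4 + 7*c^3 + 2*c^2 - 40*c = c*(c - 2)*(c + 4)*(c + 5)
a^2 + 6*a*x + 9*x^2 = (a + 3*x)^2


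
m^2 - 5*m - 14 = (m - 7)*(m + 2)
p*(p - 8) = p^2 - 8*p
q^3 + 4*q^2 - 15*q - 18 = (q - 3)*(q + 1)*(q + 6)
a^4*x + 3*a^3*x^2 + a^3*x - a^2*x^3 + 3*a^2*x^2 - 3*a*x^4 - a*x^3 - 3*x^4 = (a - x)*(a + x)*(a + 3*x)*(a*x + x)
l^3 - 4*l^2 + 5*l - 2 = (l - 2)*(l - 1)^2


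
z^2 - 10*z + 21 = (z - 7)*(z - 3)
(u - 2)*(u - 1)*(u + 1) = u^3 - 2*u^2 - u + 2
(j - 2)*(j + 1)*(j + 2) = j^3 + j^2 - 4*j - 4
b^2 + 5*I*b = b*(b + 5*I)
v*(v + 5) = v^2 + 5*v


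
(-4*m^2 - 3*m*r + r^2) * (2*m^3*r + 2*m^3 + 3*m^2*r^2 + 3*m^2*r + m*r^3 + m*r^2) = -8*m^5*r - 8*m^5 - 18*m^4*r^2 - 18*m^4*r - 11*m^3*r^3 - 11*m^3*r^2 + m*r^5 + m*r^4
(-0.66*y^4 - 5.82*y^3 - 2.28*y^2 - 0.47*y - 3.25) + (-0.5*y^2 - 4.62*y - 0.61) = -0.66*y^4 - 5.82*y^3 - 2.78*y^2 - 5.09*y - 3.86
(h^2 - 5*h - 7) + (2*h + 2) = h^2 - 3*h - 5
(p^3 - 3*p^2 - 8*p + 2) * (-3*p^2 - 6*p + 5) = -3*p^5 + 3*p^4 + 47*p^3 + 27*p^2 - 52*p + 10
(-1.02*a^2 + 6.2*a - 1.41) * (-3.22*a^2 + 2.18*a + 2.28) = 3.2844*a^4 - 22.1876*a^3 + 15.7306*a^2 + 11.0622*a - 3.2148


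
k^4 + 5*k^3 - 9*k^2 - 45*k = k*(k - 3)*(k + 3)*(k + 5)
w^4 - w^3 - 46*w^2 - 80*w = w*(w - 8)*(w + 2)*(w + 5)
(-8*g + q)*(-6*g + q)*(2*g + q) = 96*g^3 + 20*g^2*q - 12*g*q^2 + q^3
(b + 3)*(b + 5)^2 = b^3 + 13*b^2 + 55*b + 75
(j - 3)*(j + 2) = j^2 - j - 6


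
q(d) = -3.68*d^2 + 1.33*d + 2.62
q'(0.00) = 1.33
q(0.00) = 2.62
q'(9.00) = -64.91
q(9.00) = -283.49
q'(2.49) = -17.00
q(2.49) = -16.88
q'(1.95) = -13.02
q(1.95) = -8.78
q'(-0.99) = 8.62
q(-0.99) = -2.30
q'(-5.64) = 42.84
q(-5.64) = -121.94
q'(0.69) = -3.75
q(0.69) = 1.79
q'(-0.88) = 7.81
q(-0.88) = -1.40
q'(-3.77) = 29.08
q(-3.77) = -54.70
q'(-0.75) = 6.85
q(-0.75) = -0.45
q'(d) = 1.33 - 7.36*d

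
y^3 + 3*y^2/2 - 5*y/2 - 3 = (y - 3/2)*(y + 1)*(y + 2)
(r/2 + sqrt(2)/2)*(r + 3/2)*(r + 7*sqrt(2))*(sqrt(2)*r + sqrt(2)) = sqrt(2)*r^4/2 + 5*sqrt(2)*r^3/4 + 8*r^3 + 31*sqrt(2)*r^2/4 + 20*r^2 + 12*r + 35*sqrt(2)*r/2 + 21*sqrt(2)/2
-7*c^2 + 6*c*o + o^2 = (-c + o)*(7*c + o)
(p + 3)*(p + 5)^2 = p^3 + 13*p^2 + 55*p + 75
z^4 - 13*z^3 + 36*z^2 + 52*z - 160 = (z - 8)*(z - 5)*(z - 2)*(z + 2)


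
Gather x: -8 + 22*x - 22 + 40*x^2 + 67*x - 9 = 40*x^2 + 89*x - 39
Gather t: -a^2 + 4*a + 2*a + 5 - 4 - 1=-a^2 + 6*a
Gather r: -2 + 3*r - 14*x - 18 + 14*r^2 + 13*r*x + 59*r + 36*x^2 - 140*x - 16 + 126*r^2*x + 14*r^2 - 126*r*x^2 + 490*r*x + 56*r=r^2*(126*x + 28) + r*(-126*x^2 + 503*x + 118) + 36*x^2 - 154*x - 36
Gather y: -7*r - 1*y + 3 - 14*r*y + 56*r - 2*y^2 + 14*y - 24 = 49*r - 2*y^2 + y*(13 - 14*r) - 21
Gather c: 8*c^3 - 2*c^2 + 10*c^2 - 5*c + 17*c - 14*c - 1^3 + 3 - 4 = 8*c^3 + 8*c^2 - 2*c - 2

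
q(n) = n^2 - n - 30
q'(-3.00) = -7.00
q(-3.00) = -18.00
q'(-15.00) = -31.00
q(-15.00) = 210.00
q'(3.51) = 6.02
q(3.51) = -21.19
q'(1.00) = 1.00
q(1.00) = -30.00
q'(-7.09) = -15.18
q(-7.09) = 27.36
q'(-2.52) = -6.04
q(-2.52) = -21.13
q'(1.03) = 1.06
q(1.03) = -29.97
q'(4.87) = 8.74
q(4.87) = -11.15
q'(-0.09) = -1.18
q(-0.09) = -29.90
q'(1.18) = 1.36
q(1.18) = -29.79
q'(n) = 2*n - 1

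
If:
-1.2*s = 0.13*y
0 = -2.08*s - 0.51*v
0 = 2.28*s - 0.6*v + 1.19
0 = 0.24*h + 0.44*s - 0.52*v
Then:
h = 2.69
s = -0.25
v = 1.03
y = 2.32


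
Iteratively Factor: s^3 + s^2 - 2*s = (s)*(s^2 + s - 2) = s*(s - 1)*(s + 2)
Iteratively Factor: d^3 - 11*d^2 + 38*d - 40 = (d - 5)*(d^2 - 6*d + 8) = (d - 5)*(d - 2)*(d - 4)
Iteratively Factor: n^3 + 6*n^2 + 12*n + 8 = (n + 2)*(n^2 + 4*n + 4) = (n + 2)^2*(n + 2)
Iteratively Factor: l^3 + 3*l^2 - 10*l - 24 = (l + 2)*(l^2 + l - 12) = (l + 2)*(l + 4)*(l - 3)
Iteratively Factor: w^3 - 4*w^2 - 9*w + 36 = (w + 3)*(w^2 - 7*w + 12) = (w - 4)*(w + 3)*(w - 3)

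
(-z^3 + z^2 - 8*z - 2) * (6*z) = -6*z^4 + 6*z^3 - 48*z^2 - 12*z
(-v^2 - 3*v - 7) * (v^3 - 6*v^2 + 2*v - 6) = -v^5 + 3*v^4 + 9*v^3 + 42*v^2 + 4*v + 42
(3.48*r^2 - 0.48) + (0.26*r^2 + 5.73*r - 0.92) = 3.74*r^2 + 5.73*r - 1.4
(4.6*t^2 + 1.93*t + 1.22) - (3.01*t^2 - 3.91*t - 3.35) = 1.59*t^2 + 5.84*t + 4.57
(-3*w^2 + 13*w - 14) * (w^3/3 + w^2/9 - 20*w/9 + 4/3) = -w^5 + 4*w^4 + 31*w^3/9 - 310*w^2/9 + 436*w/9 - 56/3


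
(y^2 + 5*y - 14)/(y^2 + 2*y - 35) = (y - 2)/(y - 5)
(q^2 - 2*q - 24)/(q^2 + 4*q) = (q - 6)/q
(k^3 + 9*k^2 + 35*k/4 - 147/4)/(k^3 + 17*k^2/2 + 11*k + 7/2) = (4*k^2 + 8*k - 21)/(2*(2*k^2 + 3*k + 1))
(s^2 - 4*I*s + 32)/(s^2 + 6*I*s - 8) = (s - 8*I)/(s + 2*I)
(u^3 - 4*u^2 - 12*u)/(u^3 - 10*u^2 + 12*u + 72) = u/(u - 6)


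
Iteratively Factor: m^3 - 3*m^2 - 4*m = (m)*(m^2 - 3*m - 4) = m*(m + 1)*(m - 4)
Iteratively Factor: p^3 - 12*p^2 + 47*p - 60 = (p - 4)*(p^2 - 8*p + 15) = (p - 5)*(p - 4)*(p - 3)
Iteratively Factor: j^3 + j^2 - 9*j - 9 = (j - 3)*(j^2 + 4*j + 3) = (j - 3)*(j + 1)*(j + 3)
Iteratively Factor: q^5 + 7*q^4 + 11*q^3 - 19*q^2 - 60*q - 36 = (q + 3)*(q^4 + 4*q^3 - q^2 - 16*q - 12) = (q + 1)*(q + 3)*(q^3 + 3*q^2 - 4*q - 12) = (q + 1)*(q + 2)*(q + 3)*(q^2 + q - 6) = (q + 1)*(q + 2)*(q + 3)^2*(q - 2)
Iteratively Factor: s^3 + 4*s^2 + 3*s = (s + 1)*(s^2 + 3*s) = (s + 1)*(s + 3)*(s)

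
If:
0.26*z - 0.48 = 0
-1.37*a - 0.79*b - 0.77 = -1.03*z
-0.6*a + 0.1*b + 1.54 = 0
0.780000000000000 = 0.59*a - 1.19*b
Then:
No Solution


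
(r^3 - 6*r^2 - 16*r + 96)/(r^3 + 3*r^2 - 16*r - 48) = (r - 6)/(r + 3)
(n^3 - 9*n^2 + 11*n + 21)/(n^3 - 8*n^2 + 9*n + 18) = (n - 7)/(n - 6)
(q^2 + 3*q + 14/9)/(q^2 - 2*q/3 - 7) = (q + 2/3)/(q - 3)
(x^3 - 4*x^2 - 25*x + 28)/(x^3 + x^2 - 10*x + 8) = (x - 7)/(x - 2)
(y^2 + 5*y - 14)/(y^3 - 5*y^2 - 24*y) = (-y^2 - 5*y + 14)/(y*(-y^2 + 5*y + 24))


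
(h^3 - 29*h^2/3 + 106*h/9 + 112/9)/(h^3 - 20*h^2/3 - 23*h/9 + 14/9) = (3*h^2 - 31*h + 56)/(3*h^2 - 22*h + 7)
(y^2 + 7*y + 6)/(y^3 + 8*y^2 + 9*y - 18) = (y + 1)/(y^2 + 2*y - 3)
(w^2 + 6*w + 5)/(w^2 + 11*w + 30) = (w + 1)/(w + 6)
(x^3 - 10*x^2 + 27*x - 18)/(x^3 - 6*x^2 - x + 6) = (x - 3)/(x + 1)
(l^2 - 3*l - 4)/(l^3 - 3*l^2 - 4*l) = 1/l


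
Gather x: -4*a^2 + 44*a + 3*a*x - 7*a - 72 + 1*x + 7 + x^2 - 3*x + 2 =-4*a^2 + 37*a + x^2 + x*(3*a - 2) - 63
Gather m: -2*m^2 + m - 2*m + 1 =-2*m^2 - m + 1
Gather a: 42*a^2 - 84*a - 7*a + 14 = 42*a^2 - 91*a + 14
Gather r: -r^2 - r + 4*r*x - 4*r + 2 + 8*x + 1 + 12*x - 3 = -r^2 + r*(4*x - 5) + 20*x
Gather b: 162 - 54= 108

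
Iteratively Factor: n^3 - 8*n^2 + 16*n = (n)*(n^2 - 8*n + 16) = n*(n - 4)*(n - 4)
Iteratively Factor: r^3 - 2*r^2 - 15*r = (r - 5)*(r^2 + 3*r) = (r - 5)*(r + 3)*(r)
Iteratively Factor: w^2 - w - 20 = (w - 5)*(w + 4)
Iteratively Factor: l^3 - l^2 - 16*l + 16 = (l - 4)*(l^2 + 3*l - 4) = (l - 4)*(l - 1)*(l + 4)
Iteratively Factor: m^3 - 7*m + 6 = (m - 1)*(m^2 + m - 6) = (m - 1)*(m + 3)*(m - 2)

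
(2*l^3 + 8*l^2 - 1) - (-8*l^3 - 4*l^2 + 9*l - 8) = 10*l^3 + 12*l^2 - 9*l + 7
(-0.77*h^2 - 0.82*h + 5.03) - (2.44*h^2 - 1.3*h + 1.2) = -3.21*h^2 + 0.48*h + 3.83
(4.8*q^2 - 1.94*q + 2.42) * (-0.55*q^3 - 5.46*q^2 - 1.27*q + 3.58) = -2.64*q^5 - 25.141*q^4 + 3.1654*q^3 + 6.4346*q^2 - 10.0186*q + 8.6636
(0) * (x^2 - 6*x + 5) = 0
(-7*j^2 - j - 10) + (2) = -7*j^2 - j - 8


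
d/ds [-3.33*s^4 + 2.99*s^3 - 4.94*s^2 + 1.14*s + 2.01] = -13.32*s^3 + 8.97*s^2 - 9.88*s + 1.14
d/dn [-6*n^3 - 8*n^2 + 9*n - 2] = -18*n^2 - 16*n + 9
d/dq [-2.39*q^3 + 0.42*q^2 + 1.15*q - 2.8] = -7.17*q^2 + 0.84*q + 1.15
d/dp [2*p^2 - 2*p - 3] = 4*p - 2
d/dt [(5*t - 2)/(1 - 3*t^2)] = (15*t^2 - 12*t + 5)/(9*t^4 - 6*t^2 + 1)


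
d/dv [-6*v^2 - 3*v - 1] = -12*v - 3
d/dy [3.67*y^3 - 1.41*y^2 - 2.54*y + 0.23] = 11.01*y^2 - 2.82*y - 2.54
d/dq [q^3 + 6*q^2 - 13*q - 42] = 3*q^2 + 12*q - 13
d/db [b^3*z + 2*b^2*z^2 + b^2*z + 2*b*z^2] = z*(3*b^2 + 4*b*z + 2*b + 2*z)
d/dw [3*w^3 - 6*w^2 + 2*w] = 9*w^2 - 12*w + 2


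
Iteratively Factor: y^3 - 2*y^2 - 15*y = (y - 5)*(y^2 + 3*y) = (y - 5)*(y + 3)*(y)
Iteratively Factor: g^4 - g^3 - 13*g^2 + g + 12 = (g + 3)*(g^3 - 4*g^2 - g + 4) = (g + 1)*(g + 3)*(g^2 - 5*g + 4) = (g - 4)*(g + 1)*(g + 3)*(g - 1)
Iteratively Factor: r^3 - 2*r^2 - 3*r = (r)*(r^2 - 2*r - 3) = r*(r + 1)*(r - 3)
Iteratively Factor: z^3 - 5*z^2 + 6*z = (z)*(z^2 - 5*z + 6) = z*(z - 3)*(z - 2)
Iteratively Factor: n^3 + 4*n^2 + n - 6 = (n - 1)*(n^2 + 5*n + 6) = (n - 1)*(n + 2)*(n + 3)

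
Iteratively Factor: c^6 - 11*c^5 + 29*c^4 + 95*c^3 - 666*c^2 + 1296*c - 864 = (c - 3)*(c^5 - 8*c^4 + 5*c^3 + 110*c^2 - 336*c + 288) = (c - 3)*(c - 2)*(c^4 - 6*c^3 - 7*c^2 + 96*c - 144) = (c - 4)*(c - 3)*(c - 2)*(c^3 - 2*c^2 - 15*c + 36) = (c - 4)*(c - 3)*(c - 2)*(c + 4)*(c^2 - 6*c + 9) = (c - 4)*(c - 3)^2*(c - 2)*(c + 4)*(c - 3)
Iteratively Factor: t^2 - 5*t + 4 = (t - 1)*(t - 4)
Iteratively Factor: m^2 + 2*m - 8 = (m - 2)*(m + 4)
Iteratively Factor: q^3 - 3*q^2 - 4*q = (q + 1)*(q^2 - 4*q) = (q - 4)*(q + 1)*(q)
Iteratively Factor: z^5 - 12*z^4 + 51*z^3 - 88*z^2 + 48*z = (z)*(z^4 - 12*z^3 + 51*z^2 - 88*z + 48) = z*(z - 4)*(z^3 - 8*z^2 + 19*z - 12) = z*(z - 4)*(z - 1)*(z^2 - 7*z + 12) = z*(z - 4)^2*(z - 1)*(z - 3)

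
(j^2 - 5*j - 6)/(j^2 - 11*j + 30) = (j + 1)/(j - 5)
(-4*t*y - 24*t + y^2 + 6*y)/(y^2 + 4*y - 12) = (-4*t + y)/(y - 2)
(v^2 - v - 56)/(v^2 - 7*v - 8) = (v + 7)/(v + 1)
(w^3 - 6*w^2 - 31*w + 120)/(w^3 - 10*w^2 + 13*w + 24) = (w + 5)/(w + 1)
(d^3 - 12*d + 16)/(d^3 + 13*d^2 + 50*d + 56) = (d^2 - 4*d + 4)/(d^2 + 9*d + 14)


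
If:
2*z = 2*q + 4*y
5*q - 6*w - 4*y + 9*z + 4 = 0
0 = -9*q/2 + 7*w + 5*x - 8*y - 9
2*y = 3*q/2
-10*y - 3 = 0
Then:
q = -2/5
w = -29/30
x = 347/150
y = -3/10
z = -1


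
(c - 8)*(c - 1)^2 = c^3 - 10*c^2 + 17*c - 8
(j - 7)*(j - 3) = j^2 - 10*j + 21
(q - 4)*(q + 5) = q^2 + q - 20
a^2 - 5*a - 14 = (a - 7)*(a + 2)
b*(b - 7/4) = b^2 - 7*b/4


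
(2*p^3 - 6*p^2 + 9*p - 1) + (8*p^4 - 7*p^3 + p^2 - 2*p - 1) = 8*p^4 - 5*p^3 - 5*p^2 + 7*p - 2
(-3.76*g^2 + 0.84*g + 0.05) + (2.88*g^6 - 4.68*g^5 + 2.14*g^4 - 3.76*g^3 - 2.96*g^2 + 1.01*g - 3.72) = 2.88*g^6 - 4.68*g^5 + 2.14*g^4 - 3.76*g^3 - 6.72*g^2 + 1.85*g - 3.67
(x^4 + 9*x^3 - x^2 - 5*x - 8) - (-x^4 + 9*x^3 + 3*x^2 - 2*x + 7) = 2*x^4 - 4*x^2 - 3*x - 15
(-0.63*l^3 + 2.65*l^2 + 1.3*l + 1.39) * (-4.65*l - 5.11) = 2.9295*l^4 - 9.1032*l^3 - 19.5865*l^2 - 13.1065*l - 7.1029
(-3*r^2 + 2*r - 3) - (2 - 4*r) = -3*r^2 + 6*r - 5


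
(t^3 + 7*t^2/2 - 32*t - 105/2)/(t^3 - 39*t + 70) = (t + 3/2)/(t - 2)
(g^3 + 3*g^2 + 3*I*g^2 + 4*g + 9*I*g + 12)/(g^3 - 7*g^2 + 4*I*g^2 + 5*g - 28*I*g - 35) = (g^2 + g*(3 + 4*I) + 12*I)/(g^2 + g*(-7 + 5*I) - 35*I)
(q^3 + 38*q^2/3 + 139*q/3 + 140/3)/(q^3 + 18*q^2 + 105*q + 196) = (q + 5/3)/(q + 7)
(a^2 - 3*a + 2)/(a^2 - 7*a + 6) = (a - 2)/(a - 6)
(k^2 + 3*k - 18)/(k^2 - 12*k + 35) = (k^2 + 3*k - 18)/(k^2 - 12*k + 35)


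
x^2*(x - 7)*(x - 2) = x^4 - 9*x^3 + 14*x^2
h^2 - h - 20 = (h - 5)*(h + 4)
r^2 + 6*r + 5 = (r + 1)*(r + 5)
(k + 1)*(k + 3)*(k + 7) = k^3 + 11*k^2 + 31*k + 21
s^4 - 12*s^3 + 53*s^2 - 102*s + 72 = (s - 4)*(s - 3)^2*(s - 2)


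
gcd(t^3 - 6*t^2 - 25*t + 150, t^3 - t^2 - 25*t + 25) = t^2 - 25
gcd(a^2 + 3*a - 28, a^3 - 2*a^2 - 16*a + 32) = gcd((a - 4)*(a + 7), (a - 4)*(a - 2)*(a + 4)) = a - 4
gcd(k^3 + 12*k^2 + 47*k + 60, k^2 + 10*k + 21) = k + 3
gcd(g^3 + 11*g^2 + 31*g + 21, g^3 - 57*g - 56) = g^2 + 8*g + 7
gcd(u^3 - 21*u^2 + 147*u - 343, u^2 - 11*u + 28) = u - 7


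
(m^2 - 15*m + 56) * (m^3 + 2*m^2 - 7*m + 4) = m^5 - 13*m^4 + 19*m^3 + 221*m^2 - 452*m + 224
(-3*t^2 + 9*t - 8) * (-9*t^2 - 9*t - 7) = 27*t^4 - 54*t^3 + 12*t^2 + 9*t + 56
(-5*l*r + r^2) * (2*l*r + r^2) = -10*l^2*r^2 - 3*l*r^3 + r^4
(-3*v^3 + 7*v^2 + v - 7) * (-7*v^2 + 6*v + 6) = 21*v^5 - 67*v^4 + 17*v^3 + 97*v^2 - 36*v - 42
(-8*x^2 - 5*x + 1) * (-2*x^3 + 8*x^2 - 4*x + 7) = 16*x^5 - 54*x^4 - 10*x^3 - 28*x^2 - 39*x + 7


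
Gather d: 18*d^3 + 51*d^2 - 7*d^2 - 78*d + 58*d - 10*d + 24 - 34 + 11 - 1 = 18*d^3 + 44*d^2 - 30*d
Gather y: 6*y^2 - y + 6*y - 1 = 6*y^2 + 5*y - 1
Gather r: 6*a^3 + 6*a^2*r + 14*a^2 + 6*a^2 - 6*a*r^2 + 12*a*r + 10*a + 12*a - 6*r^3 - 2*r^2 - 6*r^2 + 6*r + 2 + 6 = 6*a^3 + 20*a^2 + 22*a - 6*r^3 + r^2*(-6*a - 8) + r*(6*a^2 + 12*a + 6) + 8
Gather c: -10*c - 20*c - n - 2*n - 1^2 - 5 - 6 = -30*c - 3*n - 12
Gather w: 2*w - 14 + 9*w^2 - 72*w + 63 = 9*w^2 - 70*w + 49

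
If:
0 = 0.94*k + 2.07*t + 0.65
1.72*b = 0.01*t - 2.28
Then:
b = 0.00581395348837209*t - 1.32558139534884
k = -2.20212765957447*t - 0.691489361702128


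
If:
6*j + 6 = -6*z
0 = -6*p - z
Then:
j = -z - 1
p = -z/6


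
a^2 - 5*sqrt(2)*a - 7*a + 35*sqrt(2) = (a - 7)*(a - 5*sqrt(2))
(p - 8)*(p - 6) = p^2 - 14*p + 48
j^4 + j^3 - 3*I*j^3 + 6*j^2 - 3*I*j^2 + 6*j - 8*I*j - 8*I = (j + 1)*(j - 4*I)*(j - I)*(j + 2*I)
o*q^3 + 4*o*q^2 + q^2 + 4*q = q*(q + 4)*(o*q + 1)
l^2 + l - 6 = (l - 2)*(l + 3)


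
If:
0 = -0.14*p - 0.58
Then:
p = -4.14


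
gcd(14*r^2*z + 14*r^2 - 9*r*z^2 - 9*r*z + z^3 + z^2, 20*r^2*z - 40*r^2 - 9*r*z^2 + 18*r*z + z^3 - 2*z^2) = 1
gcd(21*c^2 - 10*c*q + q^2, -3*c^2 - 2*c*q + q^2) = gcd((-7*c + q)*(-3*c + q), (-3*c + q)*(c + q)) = -3*c + q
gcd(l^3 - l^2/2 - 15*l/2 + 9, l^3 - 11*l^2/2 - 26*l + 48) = l - 3/2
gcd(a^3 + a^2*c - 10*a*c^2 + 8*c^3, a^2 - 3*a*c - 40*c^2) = 1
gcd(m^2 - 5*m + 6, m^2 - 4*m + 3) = m - 3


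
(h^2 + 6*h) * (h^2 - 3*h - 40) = h^4 + 3*h^3 - 58*h^2 - 240*h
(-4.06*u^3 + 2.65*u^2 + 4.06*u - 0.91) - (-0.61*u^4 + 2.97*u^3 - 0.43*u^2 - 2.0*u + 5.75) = 0.61*u^4 - 7.03*u^3 + 3.08*u^2 + 6.06*u - 6.66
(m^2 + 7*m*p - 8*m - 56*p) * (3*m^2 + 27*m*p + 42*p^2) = 3*m^4 + 48*m^3*p - 24*m^3 + 231*m^2*p^2 - 384*m^2*p + 294*m*p^3 - 1848*m*p^2 - 2352*p^3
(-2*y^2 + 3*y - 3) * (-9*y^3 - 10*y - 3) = 18*y^5 - 27*y^4 + 47*y^3 - 24*y^2 + 21*y + 9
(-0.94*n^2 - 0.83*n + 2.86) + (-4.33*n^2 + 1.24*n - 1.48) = -5.27*n^2 + 0.41*n + 1.38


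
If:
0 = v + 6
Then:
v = -6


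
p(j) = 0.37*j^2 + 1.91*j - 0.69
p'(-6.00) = -2.53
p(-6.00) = 1.17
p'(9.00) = 8.57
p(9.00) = 46.47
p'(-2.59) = -0.01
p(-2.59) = -3.15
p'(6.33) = 6.59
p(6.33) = 26.23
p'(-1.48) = 0.81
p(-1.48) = -2.71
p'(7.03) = 7.11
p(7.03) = 31.02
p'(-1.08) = 1.11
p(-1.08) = -2.32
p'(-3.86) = -0.95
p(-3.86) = -2.55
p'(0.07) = 1.96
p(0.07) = -0.55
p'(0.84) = 2.53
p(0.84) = 1.18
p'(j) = 0.74*j + 1.91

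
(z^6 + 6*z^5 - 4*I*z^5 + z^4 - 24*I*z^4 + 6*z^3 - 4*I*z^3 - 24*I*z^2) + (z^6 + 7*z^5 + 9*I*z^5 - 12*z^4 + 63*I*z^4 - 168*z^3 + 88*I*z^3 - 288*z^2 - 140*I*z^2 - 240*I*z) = 2*z^6 + 13*z^5 + 5*I*z^5 - 11*z^4 + 39*I*z^4 - 162*z^3 + 84*I*z^3 - 288*z^2 - 164*I*z^2 - 240*I*z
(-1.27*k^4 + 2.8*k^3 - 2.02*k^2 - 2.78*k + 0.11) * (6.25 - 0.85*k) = 1.0795*k^5 - 10.3175*k^4 + 19.217*k^3 - 10.262*k^2 - 17.4685*k + 0.6875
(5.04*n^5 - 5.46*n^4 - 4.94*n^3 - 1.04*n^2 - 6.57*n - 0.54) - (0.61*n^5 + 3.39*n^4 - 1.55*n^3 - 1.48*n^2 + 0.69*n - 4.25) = 4.43*n^5 - 8.85*n^4 - 3.39*n^3 + 0.44*n^2 - 7.26*n + 3.71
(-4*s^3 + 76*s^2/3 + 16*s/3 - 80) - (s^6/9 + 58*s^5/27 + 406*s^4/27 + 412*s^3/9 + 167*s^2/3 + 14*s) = -s^6/9 - 58*s^5/27 - 406*s^4/27 - 448*s^3/9 - 91*s^2/3 - 26*s/3 - 80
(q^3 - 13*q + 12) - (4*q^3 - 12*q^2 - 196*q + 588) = -3*q^3 + 12*q^2 + 183*q - 576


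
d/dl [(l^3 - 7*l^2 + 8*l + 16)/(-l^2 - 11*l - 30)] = (-l^4 - 22*l^3 - 5*l^2 + 452*l - 64)/(l^4 + 22*l^3 + 181*l^2 + 660*l + 900)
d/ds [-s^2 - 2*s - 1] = -2*s - 2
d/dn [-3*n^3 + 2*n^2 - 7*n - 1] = -9*n^2 + 4*n - 7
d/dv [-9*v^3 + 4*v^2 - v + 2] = -27*v^2 + 8*v - 1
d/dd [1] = 0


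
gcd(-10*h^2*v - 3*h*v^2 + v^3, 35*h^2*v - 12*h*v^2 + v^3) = -5*h*v + v^2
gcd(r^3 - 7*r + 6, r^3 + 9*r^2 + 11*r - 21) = r^2 + 2*r - 3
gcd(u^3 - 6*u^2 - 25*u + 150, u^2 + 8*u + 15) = u + 5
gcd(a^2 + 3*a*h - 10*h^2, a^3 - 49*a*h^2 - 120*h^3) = a + 5*h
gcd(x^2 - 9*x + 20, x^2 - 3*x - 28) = 1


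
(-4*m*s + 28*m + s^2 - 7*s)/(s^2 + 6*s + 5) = (-4*m*s + 28*m + s^2 - 7*s)/(s^2 + 6*s + 5)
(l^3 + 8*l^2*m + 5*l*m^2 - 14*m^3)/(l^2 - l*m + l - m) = (l^2 + 9*l*m + 14*m^2)/(l + 1)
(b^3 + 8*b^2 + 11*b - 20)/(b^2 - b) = b + 9 + 20/b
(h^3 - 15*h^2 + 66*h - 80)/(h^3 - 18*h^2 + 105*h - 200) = (h - 2)/(h - 5)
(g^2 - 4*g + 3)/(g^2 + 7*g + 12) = (g^2 - 4*g + 3)/(g^2 + 7*g + 12)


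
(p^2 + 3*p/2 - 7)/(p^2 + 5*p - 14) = (p + 7/2)/(p + 7)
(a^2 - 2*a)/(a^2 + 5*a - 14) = a/(a + 7)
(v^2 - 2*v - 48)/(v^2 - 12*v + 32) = (v + 6)/(v - 4)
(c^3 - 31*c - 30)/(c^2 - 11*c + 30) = (c^2 + 6*c + 5)/(c - 5)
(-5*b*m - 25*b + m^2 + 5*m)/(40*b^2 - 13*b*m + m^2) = (-m - 5)/(8*b - m)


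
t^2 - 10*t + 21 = (t - 7)*(t - 3)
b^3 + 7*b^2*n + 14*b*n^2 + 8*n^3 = (b + n)*(b + 2*n)*(b + 4*n)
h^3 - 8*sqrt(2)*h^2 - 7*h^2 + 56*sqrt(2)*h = h*(h - 7)*(h - 8*sqrt(2))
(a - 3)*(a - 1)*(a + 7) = a^3 + 3*a^2 - 25*a + 21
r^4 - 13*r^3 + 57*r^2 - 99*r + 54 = (r - 6)*(r - 3)^2*(r - 1)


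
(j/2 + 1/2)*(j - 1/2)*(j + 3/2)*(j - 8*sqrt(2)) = j^4/2 - 4*sqrt(2)*j^3 + j^3 - 8*sqrt(2)*j^2 + j^2/8 - sqrt(2)*j - 3*j/8 + 3*sqrt(2)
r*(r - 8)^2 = r^3 - 16*r^2 + 64*r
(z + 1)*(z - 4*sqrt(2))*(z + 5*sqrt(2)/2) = z^3 - 3*sqrt(2)*z^2/2 + z^2 - 20*z - 3*sqrt(2)*z/2 - 20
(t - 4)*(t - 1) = t^2 - 5*t + 4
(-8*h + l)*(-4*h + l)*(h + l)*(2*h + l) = 64*h^4 + 72*h^3*l - 2*h^2*l^2 - 9*h*l^3 + l^4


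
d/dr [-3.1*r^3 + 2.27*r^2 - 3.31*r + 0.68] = -9.3*r^2 + 4.54*r - 3.31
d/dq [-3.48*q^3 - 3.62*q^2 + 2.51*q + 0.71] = -10.44*q^2 - 7.24*q + 2.51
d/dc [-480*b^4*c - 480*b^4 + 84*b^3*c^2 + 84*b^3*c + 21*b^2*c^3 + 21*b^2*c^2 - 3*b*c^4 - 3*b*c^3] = 3*b*(-160*b^3 + 56*b^2*c + 28*b^2 + 21*b*c^2 + 14*b*c - 4*c^3 - 3*c^2)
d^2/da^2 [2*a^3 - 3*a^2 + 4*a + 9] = 12*a - 6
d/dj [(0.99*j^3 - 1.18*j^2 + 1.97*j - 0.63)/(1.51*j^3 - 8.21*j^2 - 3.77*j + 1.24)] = (-8.88178419700125e-16*j^5 - 6.3461*j^4 - 13.414*j^3 + 27.159*j^2 - 13.271*j + 0.0676999999999999)/(2.2801*j^6 - 24.7942*j^5 + 56.0187*j^4 + 65.6482*j^3 - 6.1479*j^2 - 9.3496*j + 1.5376)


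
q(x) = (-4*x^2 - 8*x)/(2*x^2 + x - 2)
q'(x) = (-8*x - 8)/(2*x^2 + x - 2) + (-4*x - 1)*(-4*x^2 - 8*x)/(2*x^2 + x - 2)^2 = 4*(3*x^2 + 4*x + 4)/(4*x^4 + 4*x^3 - 7*x^2 - 4*x + 4)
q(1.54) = -5.09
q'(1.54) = 3.77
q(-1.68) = 1.09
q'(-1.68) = 5.95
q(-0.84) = -2.73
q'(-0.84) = 5.40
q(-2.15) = -0.25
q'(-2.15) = 1.43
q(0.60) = 9.18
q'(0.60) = 64.71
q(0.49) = 4.74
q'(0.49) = 25.20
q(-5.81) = -1.48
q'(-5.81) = 0.09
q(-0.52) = -1.56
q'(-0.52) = 2.79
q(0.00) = 0.00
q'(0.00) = 4.00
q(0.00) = 0.00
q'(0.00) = 4.00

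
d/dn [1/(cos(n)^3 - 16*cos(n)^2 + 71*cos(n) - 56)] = (3*cos(n)^2 - 32*cos(n) + 71)*sin(n)/(cos(n)^3 - 16*cos(n)^2 + 71*cos(n) - 56)^2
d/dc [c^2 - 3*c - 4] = 2*c - 3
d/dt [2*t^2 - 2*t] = 4*t - 2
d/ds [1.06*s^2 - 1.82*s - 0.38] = 2.12*s - 1.82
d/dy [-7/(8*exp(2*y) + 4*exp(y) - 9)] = (112*exp(y) + 28)*exp(y)/(8*exp(2*y) + 4*exp(y) - 9)^2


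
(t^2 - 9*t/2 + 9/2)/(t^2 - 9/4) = 2*(t - 3)/(2*t + 3)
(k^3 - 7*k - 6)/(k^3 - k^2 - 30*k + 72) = (k^2 + 3*k + 2)/(k^2 + 2*k - 24)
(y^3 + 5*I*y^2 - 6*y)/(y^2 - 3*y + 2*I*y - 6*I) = y*(y + 3*I)/(y - 3)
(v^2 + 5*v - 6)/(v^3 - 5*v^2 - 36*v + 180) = (v - 1)/(v^2 - 11*v + 30)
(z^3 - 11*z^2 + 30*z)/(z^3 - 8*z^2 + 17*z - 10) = z*(z - 6)/(z^2 - 3*z + 2)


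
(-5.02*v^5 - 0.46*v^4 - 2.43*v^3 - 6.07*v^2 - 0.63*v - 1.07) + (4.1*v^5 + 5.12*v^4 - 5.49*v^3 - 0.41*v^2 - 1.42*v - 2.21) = -0.92*v^5 + 4.66*v^4 - 7.92*v^3 - 6.48*v^2 - 2.05*v - 3.28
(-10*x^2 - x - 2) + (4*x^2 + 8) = -6*x^2 - x + 6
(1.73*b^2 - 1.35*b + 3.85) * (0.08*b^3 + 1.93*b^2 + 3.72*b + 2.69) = 0.1384*b^5 + 3.2309*b^4 + 4.1381*b^3 + 7.0622*b^2 + 10.6905*b + 10.3565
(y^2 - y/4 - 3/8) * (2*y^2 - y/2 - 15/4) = 2*y^4 - y^3 - 35*y^2/8 + 9*y/8 + 45/32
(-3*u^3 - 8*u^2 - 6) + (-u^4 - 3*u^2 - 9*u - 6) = -u^4 - 3*u^3 - 11*u^2 - 9*u - 12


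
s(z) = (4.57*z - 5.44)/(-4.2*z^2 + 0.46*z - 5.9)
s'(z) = (4.57*z - 5.44)*(8.4*z - 0.46)/(-4.2*z^2 + 0.46*z - 5.9)^2 + 4.57/(-4.2*z^2 + 0.46*z - 5.9)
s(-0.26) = 1.05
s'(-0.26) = -0.28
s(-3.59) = 0.35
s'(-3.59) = 0.10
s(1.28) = -0.03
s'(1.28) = -0.35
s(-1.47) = 0.78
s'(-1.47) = 0.34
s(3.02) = -0.20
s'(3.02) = 0.01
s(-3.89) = 0.33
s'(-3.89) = 0.09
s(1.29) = -0.04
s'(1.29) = -0.34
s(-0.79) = 1.02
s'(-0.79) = 0.30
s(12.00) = -0.08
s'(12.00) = 0.01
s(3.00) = -0.20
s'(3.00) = 0.01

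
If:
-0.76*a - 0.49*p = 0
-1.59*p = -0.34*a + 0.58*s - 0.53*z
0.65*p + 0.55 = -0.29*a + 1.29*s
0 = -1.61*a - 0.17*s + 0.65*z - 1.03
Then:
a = -0.15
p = 0.23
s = 0.51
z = 1.35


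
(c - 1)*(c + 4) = c^2 + 3*c - 4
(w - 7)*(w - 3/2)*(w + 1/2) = w^3 - 8*w^2 + 25*w/4 + 21/4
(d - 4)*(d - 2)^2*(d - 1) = d^4 - 9*d^3 + 28*d^2 - 36*d + 16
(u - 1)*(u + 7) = u^2 + 6*u - 7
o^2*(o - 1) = o^3 - o^2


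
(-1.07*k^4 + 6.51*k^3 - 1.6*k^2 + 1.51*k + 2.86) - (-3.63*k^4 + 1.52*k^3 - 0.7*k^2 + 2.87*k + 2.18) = 2.56*k^4 + 4.99*k^3 - 0.9*k^2 - 1.36*k + 0.68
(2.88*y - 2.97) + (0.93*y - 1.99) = 3.81*y - 4.96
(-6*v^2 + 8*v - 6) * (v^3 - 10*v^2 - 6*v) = -6*v^5 + 68*v^4 - 50*v^3 + 12*v^2 + 36*v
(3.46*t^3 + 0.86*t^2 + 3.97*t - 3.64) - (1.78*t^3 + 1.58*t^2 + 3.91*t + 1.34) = 1.68*t^3 - 0.72*t^2 + 0.0600000000000001*t - 4.98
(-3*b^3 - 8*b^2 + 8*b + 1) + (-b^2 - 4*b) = -3*b^3 - 9*b^2 + 4*b + 1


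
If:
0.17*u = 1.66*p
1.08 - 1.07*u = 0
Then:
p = 0.10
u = 1.01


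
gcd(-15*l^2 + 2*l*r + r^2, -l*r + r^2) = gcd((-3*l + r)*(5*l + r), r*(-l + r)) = 1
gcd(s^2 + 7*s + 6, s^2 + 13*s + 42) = s + 6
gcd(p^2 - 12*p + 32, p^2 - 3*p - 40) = p - 8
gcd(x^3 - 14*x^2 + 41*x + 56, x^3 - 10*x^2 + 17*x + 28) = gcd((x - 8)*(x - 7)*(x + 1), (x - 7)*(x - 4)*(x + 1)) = x^2 - 6*x - 7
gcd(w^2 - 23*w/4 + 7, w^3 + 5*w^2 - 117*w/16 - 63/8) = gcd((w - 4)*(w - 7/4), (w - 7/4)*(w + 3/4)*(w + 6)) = w - 7/4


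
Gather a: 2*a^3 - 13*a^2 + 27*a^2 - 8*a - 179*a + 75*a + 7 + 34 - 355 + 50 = 2*a^3 + 14*a^2 - 112*a - 264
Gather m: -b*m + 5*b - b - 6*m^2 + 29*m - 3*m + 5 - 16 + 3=4*b - 6*m^2 + m*(26 - b) - 8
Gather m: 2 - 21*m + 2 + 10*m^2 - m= 10*m^2 - 22*m + 4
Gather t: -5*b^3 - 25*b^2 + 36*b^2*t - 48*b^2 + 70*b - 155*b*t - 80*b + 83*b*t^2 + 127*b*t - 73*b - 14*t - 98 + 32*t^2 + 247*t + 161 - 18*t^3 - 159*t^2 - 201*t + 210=-5*b^3 - 73*b^2 - 83*b - 18*t^3 + t^2*(83*b - 127) + t*(36*b^2 - 28*b + 32) + 273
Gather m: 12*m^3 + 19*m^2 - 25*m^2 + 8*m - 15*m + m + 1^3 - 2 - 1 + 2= 12*m^3 - 6*m^2 - 6*m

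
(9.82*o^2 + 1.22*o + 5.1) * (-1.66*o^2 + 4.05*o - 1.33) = -16.3012*o^4 + 37.7458*o^3 - 16.5856*o^2 + 19.0324*o - 6.783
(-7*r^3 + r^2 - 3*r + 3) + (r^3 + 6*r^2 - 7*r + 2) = -6*r^3 + 7*r^2 - 10*r + 5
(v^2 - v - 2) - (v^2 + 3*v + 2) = -4*v - 4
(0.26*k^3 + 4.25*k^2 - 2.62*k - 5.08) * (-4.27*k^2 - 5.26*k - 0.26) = -1.1102*k^5 - 19.5151*k^4 - 11.2352*k^3 + 34.3678*k^2 + 27.402*k + 1.3208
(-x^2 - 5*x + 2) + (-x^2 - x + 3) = -2*x^2 - 6*x + 5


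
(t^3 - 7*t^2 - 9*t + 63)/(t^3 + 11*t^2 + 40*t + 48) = (t^2 - 10*t + 21)/(t^2 + 8*t + 16)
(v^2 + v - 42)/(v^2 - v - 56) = (v - 6)/(v - 8)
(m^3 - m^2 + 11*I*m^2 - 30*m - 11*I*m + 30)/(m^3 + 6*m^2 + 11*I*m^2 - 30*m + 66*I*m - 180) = (m - 1)/(m + 6)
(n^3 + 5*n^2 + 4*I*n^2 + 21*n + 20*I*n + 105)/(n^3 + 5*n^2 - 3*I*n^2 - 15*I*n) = (n + 7*I)/n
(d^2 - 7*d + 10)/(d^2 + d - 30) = (d - 2)/(d + 6)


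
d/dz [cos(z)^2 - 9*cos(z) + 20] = (9 - 2*cos(z))*sin(z)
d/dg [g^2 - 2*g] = 2*g - 2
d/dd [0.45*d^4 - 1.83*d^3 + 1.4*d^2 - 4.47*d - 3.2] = 1.8*d^3 - 5.49*d^2 + 2.8*d - 4.47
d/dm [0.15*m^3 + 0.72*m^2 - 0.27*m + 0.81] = 0.45*m^2 + 1.44*m - 0.27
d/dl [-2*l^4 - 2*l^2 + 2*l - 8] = -8*l^3 - 4*l + 2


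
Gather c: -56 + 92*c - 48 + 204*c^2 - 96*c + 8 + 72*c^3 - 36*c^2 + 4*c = 72*c^3 + 168*c^2 - 96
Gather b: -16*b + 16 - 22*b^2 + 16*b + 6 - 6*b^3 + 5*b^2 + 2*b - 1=-6*b^3 - 17*b^2 + 2*b + 21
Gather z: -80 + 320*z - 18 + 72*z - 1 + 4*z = 396*z - 99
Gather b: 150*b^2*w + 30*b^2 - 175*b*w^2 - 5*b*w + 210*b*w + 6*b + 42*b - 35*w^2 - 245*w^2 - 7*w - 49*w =b^2*(150*w + 30) + b*(-175*w^2 + 205*w + 48) - 280*w^2 - 56*w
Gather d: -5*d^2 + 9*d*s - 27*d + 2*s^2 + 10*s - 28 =-5*d^2 + d*(9*s - 27) + 2*s^2 + 10*s - 28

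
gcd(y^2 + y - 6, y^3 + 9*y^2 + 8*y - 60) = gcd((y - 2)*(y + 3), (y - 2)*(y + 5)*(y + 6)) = y - 2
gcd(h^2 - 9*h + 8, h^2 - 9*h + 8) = h^2 - 9*h + 8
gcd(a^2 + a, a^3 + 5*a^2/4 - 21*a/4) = a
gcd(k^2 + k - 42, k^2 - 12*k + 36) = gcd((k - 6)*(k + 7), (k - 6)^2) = k - 6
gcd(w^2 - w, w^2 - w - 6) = 1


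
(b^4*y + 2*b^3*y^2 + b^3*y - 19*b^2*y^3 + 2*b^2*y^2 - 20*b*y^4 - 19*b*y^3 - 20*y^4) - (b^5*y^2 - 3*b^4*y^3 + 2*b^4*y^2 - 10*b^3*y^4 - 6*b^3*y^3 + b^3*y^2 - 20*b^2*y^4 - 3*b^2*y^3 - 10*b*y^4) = -b^5*y^2 + 3*b^4*y^3 - 2*b^4*y^2 + b^4*y + 10*b^3*y^4 + 6*b^3*y^3 + b^3*y^2 + b^3*y + 20*b^2*y^4 - 16*b^2*y^3 + 2*b^2*y^2 - 10*b*y^4 - 19*b*y^3 - 20*y^4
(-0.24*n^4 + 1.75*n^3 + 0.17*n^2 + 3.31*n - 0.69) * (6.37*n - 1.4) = -1.5288*n^5 + 11.4835*n^4 - 1.3671*n^3 + 20.8467*n^2 - 9.0293*n + 0.966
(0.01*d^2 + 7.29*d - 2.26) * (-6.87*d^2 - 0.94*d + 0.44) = -0.0687*d^4 - 50.0917*d^3 + 8.678*d^2 + 5.332*d - 0.9944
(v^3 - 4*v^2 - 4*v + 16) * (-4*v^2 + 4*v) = -4*v^5 + 20*v^4 - 80*v^2 + 64*v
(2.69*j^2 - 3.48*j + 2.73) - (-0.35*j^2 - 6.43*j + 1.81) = 3.04*j^2 + 2.95*j + 0.92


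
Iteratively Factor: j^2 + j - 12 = (j - 3)*(j + 4)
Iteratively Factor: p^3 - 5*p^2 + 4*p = (p - 4)*(p^2 - p) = p*(p - 4)*(p - 1)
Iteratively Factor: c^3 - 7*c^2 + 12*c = (c - 4)*(c^2 - 3*c) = (c - 4)*(c - 3)*(c)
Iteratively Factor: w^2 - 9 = (w + 3)*(w - 3)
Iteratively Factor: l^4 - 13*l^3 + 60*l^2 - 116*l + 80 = (l - 4)*(l^3 - 9*l^2 + 24*l - 20) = (l - 5)*(l - 4)*(l^2 - 4*l + 4) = (l - 5)*(l - 4)*(l - 2)*(l - 2)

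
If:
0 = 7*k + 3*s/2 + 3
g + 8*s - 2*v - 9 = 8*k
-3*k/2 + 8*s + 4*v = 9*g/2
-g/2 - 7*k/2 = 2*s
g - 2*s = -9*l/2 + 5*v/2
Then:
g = 57/34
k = -129/238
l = 299/1428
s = 9/17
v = 297/476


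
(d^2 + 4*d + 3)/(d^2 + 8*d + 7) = (d + 3)/(d + 7)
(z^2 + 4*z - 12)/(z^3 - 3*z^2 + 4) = (z + 6)/(z^2 - z - 2)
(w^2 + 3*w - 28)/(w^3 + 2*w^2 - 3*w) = (w^2 + 3*w - 28)/(w*(w^2 + 2*w - 3))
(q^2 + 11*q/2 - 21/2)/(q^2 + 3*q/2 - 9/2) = (q + 7)/(q + 3)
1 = 1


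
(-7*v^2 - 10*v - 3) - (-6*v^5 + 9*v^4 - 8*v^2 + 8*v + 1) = 6*v^5 - 9*v^4 + v^2 - 18*v - 4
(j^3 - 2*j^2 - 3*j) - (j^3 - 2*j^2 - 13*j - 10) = 10*j + 10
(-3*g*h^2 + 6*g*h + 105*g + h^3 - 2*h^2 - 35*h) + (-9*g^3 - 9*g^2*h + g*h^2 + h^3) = -9*g^3 - 9*g^2*h - 2*g*h^2 + 6*g*h + 105*g + 2*h^3 - 2*h^2 - 35*h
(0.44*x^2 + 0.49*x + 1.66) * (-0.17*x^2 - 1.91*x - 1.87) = -0.0748*x^4 - 0.9237*x^3 - 2.0409*x^2 - 4.0869*x - 3.1042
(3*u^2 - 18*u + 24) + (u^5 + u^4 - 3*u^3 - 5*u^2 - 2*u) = u^5 + u^4 - 3*u^3 - 2*u^2 - 20*u + 24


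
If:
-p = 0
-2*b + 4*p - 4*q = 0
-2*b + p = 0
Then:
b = 0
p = 0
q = 0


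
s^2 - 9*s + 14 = (s - 7)*(s - 2)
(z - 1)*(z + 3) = z^2 + 2*z - 3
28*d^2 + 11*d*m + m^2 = (4*d + m)*(7*d + m)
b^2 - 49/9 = (b - 7/3)*(b + 7/3)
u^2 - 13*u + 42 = (u - 7)*(u - 6)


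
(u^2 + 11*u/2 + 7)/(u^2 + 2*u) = (u + 7/2)/u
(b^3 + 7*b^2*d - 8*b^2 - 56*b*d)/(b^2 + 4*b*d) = (b^2 + 7*b*d - 8*b - 56*d)/(b + 4*d)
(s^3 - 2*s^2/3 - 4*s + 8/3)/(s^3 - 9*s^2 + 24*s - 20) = (3*s^2 + 4*s - 4)/(3*(s^2 - 7*s + 10))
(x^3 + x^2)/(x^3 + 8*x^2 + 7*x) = x/(x + 7)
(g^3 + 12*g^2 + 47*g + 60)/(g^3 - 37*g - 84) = (g + 5)/(g - 7)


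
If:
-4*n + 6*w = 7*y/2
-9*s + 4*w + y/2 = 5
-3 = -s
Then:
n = 12 - 17*y/16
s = 3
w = 8 - y/8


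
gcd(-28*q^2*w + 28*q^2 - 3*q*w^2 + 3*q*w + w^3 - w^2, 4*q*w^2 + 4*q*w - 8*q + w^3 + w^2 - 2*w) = 4*q*w - 4*q + w^2 - w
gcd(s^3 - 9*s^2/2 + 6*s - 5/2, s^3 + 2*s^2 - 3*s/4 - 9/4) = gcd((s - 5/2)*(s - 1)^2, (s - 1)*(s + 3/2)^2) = s - 1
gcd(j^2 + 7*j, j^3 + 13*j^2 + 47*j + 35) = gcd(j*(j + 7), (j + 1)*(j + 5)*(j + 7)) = j + 7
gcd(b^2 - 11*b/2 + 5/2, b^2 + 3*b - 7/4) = b - 1/2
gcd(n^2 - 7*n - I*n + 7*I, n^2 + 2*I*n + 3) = n - I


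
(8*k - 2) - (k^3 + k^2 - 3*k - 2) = -k^3 - k^2 + 11*k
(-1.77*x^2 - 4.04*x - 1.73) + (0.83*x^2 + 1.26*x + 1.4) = -0.94*x^2 - 2.78*x - 0.33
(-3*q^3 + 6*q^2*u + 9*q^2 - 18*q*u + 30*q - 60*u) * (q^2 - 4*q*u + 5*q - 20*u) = -3*q^5 + 18*q^4*u - 6*q^4 - 24*q^3*u^2 + 36*q^3*u + 75*q^3 - 48*q^2*u^2 - 450*q^2*u + 150*q^2 + 600*q*u^2 - 900*q*u + 1200*u^2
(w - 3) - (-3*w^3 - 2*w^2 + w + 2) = 3*w^3 + 2*w^2 - 5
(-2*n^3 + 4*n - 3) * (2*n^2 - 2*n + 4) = -4*n^5 + 4*n^4 - 14*n^2 + 22*n - 12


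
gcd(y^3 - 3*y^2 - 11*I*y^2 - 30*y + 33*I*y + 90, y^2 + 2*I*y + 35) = y - 5*I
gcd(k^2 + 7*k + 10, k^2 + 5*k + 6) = k + 2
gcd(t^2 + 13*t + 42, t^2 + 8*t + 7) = t + 7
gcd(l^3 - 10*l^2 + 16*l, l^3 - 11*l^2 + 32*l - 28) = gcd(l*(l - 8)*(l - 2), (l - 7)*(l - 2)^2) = l - 2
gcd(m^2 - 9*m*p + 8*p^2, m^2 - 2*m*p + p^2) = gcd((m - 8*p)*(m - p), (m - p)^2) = -m + p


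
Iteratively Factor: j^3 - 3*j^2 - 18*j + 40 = (j - 2)*(j^2 - j - 20) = (j - 2)*(j + 4)*(j - 5)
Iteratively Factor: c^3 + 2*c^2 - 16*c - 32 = (c + 2)*(c^2 - 16) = (c + 2)*(c + 4)*(c - 4)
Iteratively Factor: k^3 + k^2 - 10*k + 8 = (k - 2)*(k^2 + 3*k - 4) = (k - 2)*(k + 4)*(k - 1)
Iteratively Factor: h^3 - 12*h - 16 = (h - 4)*(h^2 + 4*h + 4) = (h - 4)*(h + 2)*(h + 2)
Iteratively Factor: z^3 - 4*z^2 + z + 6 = (z + 1)*(z^2 - 5*z + 6) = (z - 2)*(z + 1)*(z - 3)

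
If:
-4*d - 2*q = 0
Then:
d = -q/2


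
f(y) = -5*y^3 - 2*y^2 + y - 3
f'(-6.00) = -515.00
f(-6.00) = 999.00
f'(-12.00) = -2111.00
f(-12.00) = 8337.00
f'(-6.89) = -683.52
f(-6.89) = 1530.58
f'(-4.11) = -235.94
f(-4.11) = 306.24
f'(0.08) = 0.58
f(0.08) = -2.94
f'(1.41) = -34.46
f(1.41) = -19.58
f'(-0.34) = 0.63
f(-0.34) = -3.37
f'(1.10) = -21.55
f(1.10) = -10.98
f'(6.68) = -695.06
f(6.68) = -1575.95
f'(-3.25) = -144.44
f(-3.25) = 144.27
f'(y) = -15*y^2 - 4*y + 1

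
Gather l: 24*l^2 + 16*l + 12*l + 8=24*l^2 + 28*l + 8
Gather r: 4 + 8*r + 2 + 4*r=12*r + 6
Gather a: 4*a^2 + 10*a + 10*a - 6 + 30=4*a^2 + 20*a + 24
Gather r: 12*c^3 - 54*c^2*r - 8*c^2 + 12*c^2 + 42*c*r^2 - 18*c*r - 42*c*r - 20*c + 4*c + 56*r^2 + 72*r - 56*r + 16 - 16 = 12*c^3 + 4*c^2 - 16*c + r^2*(42*c + 56) + r*(-54*c^2 - 60*c + 16)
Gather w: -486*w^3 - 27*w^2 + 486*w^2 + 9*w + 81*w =-486*w^3 + 459*w^2 + 90*w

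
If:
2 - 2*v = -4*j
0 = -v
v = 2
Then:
No Solution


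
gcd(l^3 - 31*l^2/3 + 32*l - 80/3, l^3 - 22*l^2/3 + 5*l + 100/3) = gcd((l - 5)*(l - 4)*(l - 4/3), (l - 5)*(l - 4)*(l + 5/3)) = l^2 - 9*l + 20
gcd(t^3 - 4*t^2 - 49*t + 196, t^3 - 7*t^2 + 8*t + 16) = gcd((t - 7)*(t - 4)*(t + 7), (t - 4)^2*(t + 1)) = t - 4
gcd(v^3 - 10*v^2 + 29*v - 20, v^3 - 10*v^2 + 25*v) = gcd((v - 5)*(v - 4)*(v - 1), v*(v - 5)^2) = v - 5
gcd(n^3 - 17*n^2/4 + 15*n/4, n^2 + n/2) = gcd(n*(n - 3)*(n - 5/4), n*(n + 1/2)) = n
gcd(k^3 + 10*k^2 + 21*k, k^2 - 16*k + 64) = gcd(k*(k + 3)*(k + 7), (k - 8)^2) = 1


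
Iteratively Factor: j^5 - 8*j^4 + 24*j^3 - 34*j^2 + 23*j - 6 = (j - 1)*(j^4 - 7*j^3 + 17*j^2 - 17*j + 6) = (j - 3)*(j - 1)*(j^3 - 4*j^2 + 5*j - 2) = (j - 3)*(j - 1)^2*(j^2 - 3*j + 2) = (j - 3)*(j - 1)^3*(j - 2)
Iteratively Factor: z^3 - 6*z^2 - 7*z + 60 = (z - 5)*(z^2 - z - 12) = (z - 5)*(z + 3)*(z - 4)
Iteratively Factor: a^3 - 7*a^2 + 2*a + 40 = (a + 2)*(a^2 - 9*a + 20) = (a - 5)*(a + 2)*(a - 4)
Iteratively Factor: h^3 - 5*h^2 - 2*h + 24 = (h - 4)*(h^2 - h - 6) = (h - 4)*(h - 3)*(h + 2)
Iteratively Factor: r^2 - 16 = (r + 4)*(r - 4)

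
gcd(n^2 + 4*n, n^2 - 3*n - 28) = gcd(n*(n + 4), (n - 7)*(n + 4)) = n + 4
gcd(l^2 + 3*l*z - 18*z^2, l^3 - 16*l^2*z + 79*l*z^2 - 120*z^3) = -l + 3*z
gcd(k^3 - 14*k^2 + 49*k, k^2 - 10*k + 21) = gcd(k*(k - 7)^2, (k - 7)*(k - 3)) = k - 7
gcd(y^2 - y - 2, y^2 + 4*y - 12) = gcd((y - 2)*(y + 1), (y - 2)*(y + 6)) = y - 2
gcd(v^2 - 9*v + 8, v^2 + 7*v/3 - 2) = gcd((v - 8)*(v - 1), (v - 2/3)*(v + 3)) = 1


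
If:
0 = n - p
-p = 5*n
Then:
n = 0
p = 0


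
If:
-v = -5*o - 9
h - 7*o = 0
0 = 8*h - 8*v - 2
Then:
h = 259/8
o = 37/8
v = 257/8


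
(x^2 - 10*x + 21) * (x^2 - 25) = x^4 - 10*x^3 - 4*x^2 + 250*x - 525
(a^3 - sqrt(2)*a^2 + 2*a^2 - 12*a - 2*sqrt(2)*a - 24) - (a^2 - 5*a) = a^3 - sqrt(2)*a^2 + a^2 - 7*a - 2*sqrt(2)*a - 24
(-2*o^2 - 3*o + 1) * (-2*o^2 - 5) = 4*o^4 + 6*o^3 + 8*o^2 + 15*o - 5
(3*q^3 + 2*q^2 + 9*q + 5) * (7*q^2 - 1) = 21*q^5 + 14*q^4 + 60*q^3 + 33*q^2 - 9*q - 5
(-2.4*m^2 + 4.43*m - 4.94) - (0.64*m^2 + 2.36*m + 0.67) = -3.04*m^2 + 2.07*m - 5.61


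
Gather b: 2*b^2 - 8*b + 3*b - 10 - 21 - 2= 2*b^2 - 5*b - 33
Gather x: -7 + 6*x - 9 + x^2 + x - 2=x^2 + 7*x - 18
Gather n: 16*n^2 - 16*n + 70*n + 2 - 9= 16*n^2 + 54*n - 7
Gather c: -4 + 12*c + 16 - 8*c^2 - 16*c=-8*c^2 - 4*c + 12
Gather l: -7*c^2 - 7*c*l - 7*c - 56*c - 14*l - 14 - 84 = -7*c^2 - 63*c + l*(-7*c - 14) - 98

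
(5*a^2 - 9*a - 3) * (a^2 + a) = 5*a^4 - 4*a^3 - 12*a^2 - 3*a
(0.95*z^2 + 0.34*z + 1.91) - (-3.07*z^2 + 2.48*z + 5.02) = 4.02*z^2 - 2.14*z - 3.11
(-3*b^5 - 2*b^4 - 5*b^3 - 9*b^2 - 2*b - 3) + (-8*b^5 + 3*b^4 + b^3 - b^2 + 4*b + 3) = -11*b^5 + b^4 - 4*b^3 - 10*b^2 + 2*b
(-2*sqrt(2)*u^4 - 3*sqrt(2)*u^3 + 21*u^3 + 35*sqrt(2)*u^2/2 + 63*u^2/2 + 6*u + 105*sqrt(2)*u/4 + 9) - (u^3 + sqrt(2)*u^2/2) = -2*sqrt(2)*u^4 - 3*sqrt(2)*u^3 + 20*u^3 + 17*sqrt(2)*u^2 + 63*u^2/2 + 6*u + 105*sqrt(2)*u/4 + 9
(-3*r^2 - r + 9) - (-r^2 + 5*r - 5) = -2*r^2 - 6*r + 14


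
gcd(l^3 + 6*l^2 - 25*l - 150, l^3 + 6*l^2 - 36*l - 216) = l + 6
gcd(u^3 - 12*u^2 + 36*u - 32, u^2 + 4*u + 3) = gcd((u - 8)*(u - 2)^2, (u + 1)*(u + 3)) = 1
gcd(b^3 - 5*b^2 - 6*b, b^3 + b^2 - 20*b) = b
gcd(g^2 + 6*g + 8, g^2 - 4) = g + 2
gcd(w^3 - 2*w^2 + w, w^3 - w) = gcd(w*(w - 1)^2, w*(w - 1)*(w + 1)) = w^2 - w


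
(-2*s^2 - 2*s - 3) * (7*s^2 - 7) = -14*s^4 - 14*s^3 - 7*s^2 + 14*s + 21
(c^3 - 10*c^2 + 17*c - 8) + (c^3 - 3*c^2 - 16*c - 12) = 2*c^3 - 13*c^2 + c - 20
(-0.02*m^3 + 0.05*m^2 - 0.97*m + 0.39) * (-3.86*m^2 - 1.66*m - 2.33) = 0.0772*m^5 - 0.1598*m^4 + 3.7078*m^3 - 0.0117000000000003*m^2 + 1.6127*m - 0.9087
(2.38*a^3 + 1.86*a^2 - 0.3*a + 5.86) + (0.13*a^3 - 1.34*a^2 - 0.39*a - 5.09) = 2.51*a^3 + 0.52*a^2 - 0.69*a + 0.77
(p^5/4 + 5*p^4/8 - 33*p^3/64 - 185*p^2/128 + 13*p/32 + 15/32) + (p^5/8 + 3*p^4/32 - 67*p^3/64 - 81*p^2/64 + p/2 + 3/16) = 3*p^5/8 + 23*p^4/32 - 25*p^3/16 - 347*p^2/128 + 29*p/32 + 21/32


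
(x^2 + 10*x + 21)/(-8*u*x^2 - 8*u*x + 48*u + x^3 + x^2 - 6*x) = (x + 7)/(-8*u*x + 16*u + x^2 - 2*x)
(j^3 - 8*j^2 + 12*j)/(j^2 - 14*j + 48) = j*(j - 2)/(j - 8)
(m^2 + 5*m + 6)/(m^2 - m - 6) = (m + 3)/(m - 3)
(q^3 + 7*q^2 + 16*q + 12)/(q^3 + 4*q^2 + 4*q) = (q + 3)/q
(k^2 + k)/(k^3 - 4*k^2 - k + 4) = k/(k^2 - 5*k + 4)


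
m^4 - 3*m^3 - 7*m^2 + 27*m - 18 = (m - 3)*(m - 2)*(m - 1)*(m + 3)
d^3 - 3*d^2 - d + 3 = (d - 3)*(d - 1)*(d + 1)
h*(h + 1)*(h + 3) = h^3 + 4*h^2 + 3*h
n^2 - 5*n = n*(n - 5)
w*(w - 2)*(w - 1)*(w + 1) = w^4 - 2*w^3 - w^2 + 2*w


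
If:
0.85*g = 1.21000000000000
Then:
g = 1.42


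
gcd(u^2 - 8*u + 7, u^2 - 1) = u - 1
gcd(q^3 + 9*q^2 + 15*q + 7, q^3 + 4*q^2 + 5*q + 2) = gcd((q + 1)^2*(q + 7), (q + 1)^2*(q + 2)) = q^2 + 2*q + 1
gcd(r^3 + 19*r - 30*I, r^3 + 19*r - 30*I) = r^3 + 19*r - 30*I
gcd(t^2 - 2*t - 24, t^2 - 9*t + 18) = t - 6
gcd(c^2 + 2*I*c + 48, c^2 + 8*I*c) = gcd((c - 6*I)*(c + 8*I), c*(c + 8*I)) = c + 8*I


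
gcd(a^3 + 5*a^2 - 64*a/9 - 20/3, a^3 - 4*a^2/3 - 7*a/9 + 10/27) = a^2 - a - 10/9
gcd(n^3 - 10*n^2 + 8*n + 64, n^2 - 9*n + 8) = n - 8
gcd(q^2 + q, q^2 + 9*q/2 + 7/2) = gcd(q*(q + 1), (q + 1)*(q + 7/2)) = q + 1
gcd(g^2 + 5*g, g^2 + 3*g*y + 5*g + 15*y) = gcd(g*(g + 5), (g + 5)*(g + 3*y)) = g + 5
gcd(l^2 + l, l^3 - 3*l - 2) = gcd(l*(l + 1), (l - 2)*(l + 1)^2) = l + 1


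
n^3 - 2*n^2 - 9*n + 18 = (n - 3)*(n - 2)*(n + 3)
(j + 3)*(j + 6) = j^2 + 9*j + 18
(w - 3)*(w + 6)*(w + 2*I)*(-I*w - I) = -I*w^4 + 2*w^3 - 4*I*w^3 + 8*w^2 + 15*I*w^2 - 30*w + 18*I*w - 36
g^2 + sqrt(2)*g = g*(g + sqrt(2))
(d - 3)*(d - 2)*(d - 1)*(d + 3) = d^4 - 3*d^3 - 7*d^2 + 27*d - 18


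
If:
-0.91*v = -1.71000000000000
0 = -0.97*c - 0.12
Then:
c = -0.12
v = 1.88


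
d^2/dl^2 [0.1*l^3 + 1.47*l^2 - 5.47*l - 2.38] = 0.6*l + 2.94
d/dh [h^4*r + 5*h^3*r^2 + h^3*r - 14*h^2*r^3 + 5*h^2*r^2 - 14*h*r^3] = r*(4*h^3 + 15*h^2*r + 3*h^2 - 28*h*r^2 + 10*h*r - 14*r^2)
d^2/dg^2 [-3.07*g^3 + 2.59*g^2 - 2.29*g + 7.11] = 5.18 - 18.42*g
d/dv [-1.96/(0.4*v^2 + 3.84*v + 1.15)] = (1.568*v + 7.5264)/(0.4*v^2 + 3.84*v + 1.15)^2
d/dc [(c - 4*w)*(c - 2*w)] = 2*c - 6*w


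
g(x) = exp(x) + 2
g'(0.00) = 1.00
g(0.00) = 3.00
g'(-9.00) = 0.00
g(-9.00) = 2.00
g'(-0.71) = 0.49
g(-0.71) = 2.49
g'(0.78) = 2.18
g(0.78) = 4.18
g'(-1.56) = 0.21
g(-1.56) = 2.21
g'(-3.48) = 0.03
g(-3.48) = 2.03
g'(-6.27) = 0.00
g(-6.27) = 2.00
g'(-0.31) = 0.73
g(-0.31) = 2.73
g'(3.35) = 28.50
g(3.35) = 30.50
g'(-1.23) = 0.29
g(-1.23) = 2.29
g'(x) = exp(x)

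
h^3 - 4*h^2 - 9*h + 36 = (h - 4)*(h - 3)*(h + 3)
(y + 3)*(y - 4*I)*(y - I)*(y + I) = y^4 + 3*y^3 - 4*I*y^3 + y^2 - 12*I*y^2 + 3*y - 4*I*y - 12*I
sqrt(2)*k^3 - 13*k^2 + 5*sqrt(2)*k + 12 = (k - 6*sqrt(2))*(k - sqrt(2))*(sqrt(2)*k + 1)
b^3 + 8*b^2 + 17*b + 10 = (b + 1)*(b + 2)*(b + 5)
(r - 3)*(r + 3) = r^2 - 9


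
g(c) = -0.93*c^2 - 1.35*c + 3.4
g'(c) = -1.86*c - 1.35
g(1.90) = -2.52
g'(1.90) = -4.88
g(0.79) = 1.75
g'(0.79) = -2.82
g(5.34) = -30.33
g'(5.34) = -11.28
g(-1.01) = 3.81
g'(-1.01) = 0.53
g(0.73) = 1.92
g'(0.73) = -2.71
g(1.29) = 0.11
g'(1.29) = -3.75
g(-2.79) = -0.07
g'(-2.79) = 3.84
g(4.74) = -23.89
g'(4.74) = -10.17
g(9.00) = -84.08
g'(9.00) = -18.09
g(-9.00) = -59.78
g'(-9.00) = 15.39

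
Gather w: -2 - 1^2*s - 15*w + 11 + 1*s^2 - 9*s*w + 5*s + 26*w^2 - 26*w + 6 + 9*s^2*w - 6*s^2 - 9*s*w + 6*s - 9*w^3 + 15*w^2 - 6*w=-5*s^2 + 10*s - 9*w^3 + 41*w^2 + w*(9*s^2 - 18*s - 47) + 15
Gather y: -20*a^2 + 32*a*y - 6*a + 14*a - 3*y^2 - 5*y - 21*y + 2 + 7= -20*a^2 + 8*a - 3*y^2 + y*(32*a - 26) + 9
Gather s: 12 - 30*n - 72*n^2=-72*n^2 - 30*n + 12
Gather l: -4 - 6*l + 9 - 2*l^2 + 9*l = -2*l^2 + 3*l + 5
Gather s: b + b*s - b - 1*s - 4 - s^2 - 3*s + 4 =-s^2 + s*(b - 4)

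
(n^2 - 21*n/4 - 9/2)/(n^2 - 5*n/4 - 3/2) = (n - 6)/(n - 2)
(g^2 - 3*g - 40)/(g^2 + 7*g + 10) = (g - 8)/(g + 2)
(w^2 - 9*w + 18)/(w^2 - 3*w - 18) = (w - 3)/(w + 3)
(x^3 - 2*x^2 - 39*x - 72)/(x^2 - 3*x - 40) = (x^2 + 6*x + 9)/(x + 5)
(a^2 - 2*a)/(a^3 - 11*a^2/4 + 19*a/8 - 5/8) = 8*a*(a - 2)/(8*a^3 - 22*a^2 + 19*a - 5)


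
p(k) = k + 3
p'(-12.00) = 1.00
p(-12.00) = -9.00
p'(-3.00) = 1.00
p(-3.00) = 0.00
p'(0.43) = 1.00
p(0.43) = 3.43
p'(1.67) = 1.00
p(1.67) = 4.67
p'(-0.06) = 1.00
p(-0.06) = 2.94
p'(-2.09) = 1.00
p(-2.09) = 0.91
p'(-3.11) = 1.00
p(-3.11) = -0.11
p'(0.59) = 1.00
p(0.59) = 3.59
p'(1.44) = 1.00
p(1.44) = 4.44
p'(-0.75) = 1.00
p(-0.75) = 2.25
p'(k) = 1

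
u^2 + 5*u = u*(u + 5)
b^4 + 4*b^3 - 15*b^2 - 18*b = b*(b - 3)*(b + 1)*(b + 6)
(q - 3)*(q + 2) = q^2 - q - 6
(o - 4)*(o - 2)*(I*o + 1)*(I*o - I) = -o^4 + 7*o^3 + I*o^3 - 14*o^2 - 7*I*o^2 + 8*o + 14*I*o - 8*I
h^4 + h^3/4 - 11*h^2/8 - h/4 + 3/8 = (h - 1)*(h - 1/2)*(h + 3/4)*(h + 1)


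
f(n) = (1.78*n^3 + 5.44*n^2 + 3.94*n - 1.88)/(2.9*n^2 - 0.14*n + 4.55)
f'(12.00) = 0.61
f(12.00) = 9.29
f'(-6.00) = 0.57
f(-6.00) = -1.95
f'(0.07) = 1.06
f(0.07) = -0.35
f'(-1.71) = -0.02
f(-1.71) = -0.12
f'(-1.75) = 0.00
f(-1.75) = -0.12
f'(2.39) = 0.91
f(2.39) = 3.03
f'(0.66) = 1.94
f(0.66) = 0.63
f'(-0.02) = 0.79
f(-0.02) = -0.43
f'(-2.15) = 0.18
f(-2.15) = -0.16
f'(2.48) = 0.88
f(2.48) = 3.11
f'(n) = (0.14 - 5.8*n)*(1.78*n^3 + 5.44*n^2 + 3.94*n - 1.88)/(2.9*n^2 - 0.14*n + 4.55)^2 + (5.34*n^2 + 10.88*n + 3.94)/(2.9*n^2 - 0.14*n + 4.55) = (5.162*n^4 - 0.4984*n^3 + 12.1094*n^2 + 60.408*n + 17.6638)/(8.41*n^4 - 0.812*n^3 + 26.4096*n^2 - 1.274*n + 20.7025)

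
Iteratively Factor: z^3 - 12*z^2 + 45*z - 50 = (z - 5)*(z^2 - 7*z + 10) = (z - 5)*(z - 2)*(z - 5)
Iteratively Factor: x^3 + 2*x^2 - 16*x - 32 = (x + 4)*(x^2 - 2*x - 8) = (x - 4)*(x + 4)*(x + 2)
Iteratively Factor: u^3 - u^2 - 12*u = (u + 3)*(u^2 - 4*u) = (u - 4)*(u + 3)*(u)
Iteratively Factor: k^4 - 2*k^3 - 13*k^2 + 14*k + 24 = (k - 4)*(k^3 + 2*k^2 - 5*k - 6) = (k - 4)*(k + 3)*(k^2 - k - 2) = (k - 4)*(k - 2)*(k + 3)*(k + 1)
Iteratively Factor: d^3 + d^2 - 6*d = (d - 2)*(d^2 + 3*d) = d*(d - 2)*(d + 3)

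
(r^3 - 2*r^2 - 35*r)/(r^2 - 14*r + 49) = r*(r + 5)/(r - 7)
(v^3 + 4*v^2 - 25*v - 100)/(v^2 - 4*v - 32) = (v^2 - 25)/(v - 8)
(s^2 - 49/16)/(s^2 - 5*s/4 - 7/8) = (4*s + 7)/(2*(2*s + 1))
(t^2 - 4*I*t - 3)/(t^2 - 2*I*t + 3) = (t - I)/(t + I)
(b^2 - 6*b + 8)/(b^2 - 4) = (b - 4)/(b + 2)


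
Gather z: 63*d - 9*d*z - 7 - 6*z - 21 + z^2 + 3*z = 63*d + z^2 + z*(-9*d - 3) - 28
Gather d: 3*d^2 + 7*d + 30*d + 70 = 3*d^2 + 37*d + 70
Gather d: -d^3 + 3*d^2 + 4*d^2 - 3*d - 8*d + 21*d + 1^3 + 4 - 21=-d^3 + 7*d^2 + 10*d - 16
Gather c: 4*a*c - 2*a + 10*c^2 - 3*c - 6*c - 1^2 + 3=-2*a + 10*c^2 + c*(4*a - 9) + 2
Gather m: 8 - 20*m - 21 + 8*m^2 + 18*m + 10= 8*m^2 - 2*m - 3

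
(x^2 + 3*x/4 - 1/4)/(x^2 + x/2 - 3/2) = (4*x^2 + 3*x - 1)/(2*(2*x^2 + x - 3))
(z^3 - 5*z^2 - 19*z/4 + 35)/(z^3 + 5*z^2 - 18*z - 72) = (z^2 - z - 35/4)/(z^2 + 9*z + 18)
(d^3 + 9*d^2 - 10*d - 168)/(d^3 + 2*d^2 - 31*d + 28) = (d + 6)/(d - 1)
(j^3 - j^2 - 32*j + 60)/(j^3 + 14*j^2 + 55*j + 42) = (j^2 - 7*j + 10)/(j^2 + 8*j + 7)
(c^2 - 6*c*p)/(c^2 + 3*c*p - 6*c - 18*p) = c*(c - 6*p)/(c^2 + 3*c*p - 6*c - 18*p)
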